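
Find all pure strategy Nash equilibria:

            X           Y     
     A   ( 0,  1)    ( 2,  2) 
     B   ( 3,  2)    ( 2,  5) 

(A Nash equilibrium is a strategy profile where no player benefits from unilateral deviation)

Nash equilibrium: (A, Y), (B, Y)

Work:
Best responses:
  P1 vs X: payoffs [0, 3] → best response B (payoff 3)
  P1 vs Y: payoffs [2, 2] → best response A/B (payoff 2)
  P2 vs A: payoffs [1, 2] → best response Y (payoff 2)
  P2 vs B: payoffs [2, 5] → best response Y (payoff 5)
Mutual best responses: (A,Y), (B,Y) → Nash equilibria.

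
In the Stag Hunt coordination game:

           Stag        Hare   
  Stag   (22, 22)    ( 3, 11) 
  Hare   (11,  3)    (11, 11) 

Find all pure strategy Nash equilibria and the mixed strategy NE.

Pure NE: (Stag, Stag) and (Hare, Hare); Mixed NE: p = 0.4211, q = 0.4211

Work:
Check pure NE:
(Stag, Stag): (22, 22) - no unilateral deviation beneficial
(Hare, Hare): (11, 11) - no unilateral deviation beneficial
Mixed NE: P1 plays Stag with p = 0.4211, P2 plays Stag with q = 0.4211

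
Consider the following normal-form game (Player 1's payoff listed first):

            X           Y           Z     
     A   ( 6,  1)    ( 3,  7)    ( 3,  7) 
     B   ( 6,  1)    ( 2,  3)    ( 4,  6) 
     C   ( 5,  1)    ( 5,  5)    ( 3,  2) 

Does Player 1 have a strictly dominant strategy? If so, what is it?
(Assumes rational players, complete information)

No strictly dominant strategy exists for Player 1

Work:
A strategy strictly dominates another if it gives a strictly higher payoff against every opponent action. Compare each pair of P1's strategies column-by-column:
  A vs B: [6 vs 6, 3 vs 2, 3 vs 4] → A does not strictly dominate B (column X: 6 ≤ 6)
  A vs C: [6 vs 5, 3 vs 5, 3 vs 3] → A does not strictly dominate C (column Y: 3 ≤ 5)
  B vs A: [6 vs 6, 2 vs 3, 4 vs 3] → B does not strictly dominate A (column X: 6 ≤ 6)
  B vs C: [6 vs 5, 2 vs 5, 4 vs 3] → B does not strictly dominate C (column Y: 2 ≤ 5)
  C vs A: [5 vs 6, 5 vs 3, 3 vs 3] → C does not strictly dominate A (column X: 5 ≤ 6)
  C vs B: [5 vs 6, 5 vs 2, 3 vs 4] → C does not strictly dominate B (column X: 5 ≤ 6)
No single strategy strictly dominates all others → no strictly dominant strategy.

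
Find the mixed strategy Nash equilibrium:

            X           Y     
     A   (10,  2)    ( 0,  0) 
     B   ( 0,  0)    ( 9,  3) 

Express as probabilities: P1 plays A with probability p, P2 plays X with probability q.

p = 0.6, q = 0.4737

Work:
Find probabilities that make opponent indifferent:
P2 chooses q to make P1 indifferent between A and B
P1 chooses p to make P2 indifferent between X and Y
Mixed NE: P1 plays (A: 0.6, B: 0.4), P2 plays (X: 0.4737, Y: 0.5263)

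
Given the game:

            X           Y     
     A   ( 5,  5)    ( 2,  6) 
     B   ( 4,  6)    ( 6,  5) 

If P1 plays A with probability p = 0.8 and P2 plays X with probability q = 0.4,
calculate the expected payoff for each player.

E[P1] = 3.6, E[P2] = 5.56

Work:
E[P1] = p·q·π₁(A,X) + p·(1-q)·π₁(A,Y) + (1-p)·q·π₁(B,X) + (1-p)·(1-q)·π₁(B,Y)
= 0.8·0.4·5 + 0.8·0.6·2 + 0.2·0.4·4 + 0.2·0.6·6
= 3.6

E[P2] = 5.56 (similar calculation)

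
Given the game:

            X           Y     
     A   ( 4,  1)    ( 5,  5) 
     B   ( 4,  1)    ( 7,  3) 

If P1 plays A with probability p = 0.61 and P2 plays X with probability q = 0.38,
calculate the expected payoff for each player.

E[P1] = 5.1036, E[P2] = 2.9964

Work:
E[P1] = p·q·π₁(A,X) + p·(1-q)·π₁(A,Y) + (1-p)·q·π₁(B,X) + (1-p)·(1-q)·π₁(B,Y)
= 0.61·0.38·4 + 0.61·0.62·5 + 0.39·0.38·4 + 0.39·0.62·7
= 5.1036

E[P2] = 2.9964 (similar calculation)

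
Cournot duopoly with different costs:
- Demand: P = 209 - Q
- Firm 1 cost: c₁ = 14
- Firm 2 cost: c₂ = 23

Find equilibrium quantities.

q₁* = 68.0, q₂* = 59.0

Work:
Reaction: q₁ = (209 - 14 - q₂)/2
Reaction: q₂ = (209 - 23 - q₁)/2
Solve simultaneously:
q₁* = (209 - 2×14 + 23)/3 = 68.0
q₂* = (209 - 2×23 + 14)/3 = 59.0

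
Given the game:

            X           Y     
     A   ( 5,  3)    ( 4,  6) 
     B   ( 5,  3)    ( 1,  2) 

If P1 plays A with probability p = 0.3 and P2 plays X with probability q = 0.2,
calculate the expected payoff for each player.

E[P1] = 2.52, E[P2] = 3.16

Work:
E[P1] = p·q·π₁(A,X) + p·(1-q)·π₁(A,Y) + (1-p)·q·π₁(B,X) + (1-p)·(1-q)·π₁(B,Y)
= 0.3·0.2·5 + 0.3·0.8·4 + 0.7·0.2·5 + 0.7·0.8·1
= 2.52

E[P2] = 3.16 (similar calculation)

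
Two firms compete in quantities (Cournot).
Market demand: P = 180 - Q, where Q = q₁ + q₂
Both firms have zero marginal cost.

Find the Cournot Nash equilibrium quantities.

q₁* = q₂* = 60.0; P* = 60.0

Work:
Profit: π_i = P·q_i = (a - q_i - q_j)·q_i
FOC: ∂π_i/∂q_i = a - 2q_i - q_j = 0
Reaction function: q_i = (180 - q_j)/2
Symmetry: q* = 180/3 = 60.0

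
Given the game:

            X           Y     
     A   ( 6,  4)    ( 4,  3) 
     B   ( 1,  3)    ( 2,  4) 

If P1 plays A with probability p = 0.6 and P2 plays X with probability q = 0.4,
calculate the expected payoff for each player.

E[P1] = 3.52, E[P2] = 3.48

Work:
E[P1] = p·q·π₁(A,X) + p·(1-q)·π₁(A,Y) + (1-p)·q·π₁(B,X) + (1-p)·(1-q)·π₁(B,Y)
= 0.6·0.4·6 + 0.6·0.6·4 + 0.4·0.4·1 + 0.4·0.6·2
= 3.52

E[P2] = 3.48 (similar calculation)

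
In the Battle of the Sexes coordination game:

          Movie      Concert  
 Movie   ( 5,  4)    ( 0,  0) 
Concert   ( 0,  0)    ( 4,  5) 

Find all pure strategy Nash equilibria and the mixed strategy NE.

Pure NE: (Movie, Movie) and (Concert, Concert); Mixed NE: p = 0.5556, q = 0.4444

Work:
Check pure NE:
(Movie, Movie): (5, 4) - no unilateral deviation beneficial
(Concert, Concert): (4, 5) - no unilateral deviation beneficial
Mixed NE: P1 plays Movie with p = 0.5556, P2 plays Movie with q = 0.4444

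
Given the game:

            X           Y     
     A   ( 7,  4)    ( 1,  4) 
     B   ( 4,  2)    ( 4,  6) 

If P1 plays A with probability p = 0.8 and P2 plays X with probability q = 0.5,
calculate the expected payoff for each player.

E[P1] = 4.0, E[P2] = 4.0

Work:
E[P1] = p·q·π₁(A,X) + p·(1-q)·π₁(A,Y) + (1-p)·q·π₁(B,X) + (1-p)·(1-q)·π₁(B,Y)
= 0.8·0.5·7 + 0.8·0.5·1 + 0.2·0.5·4 + 0.2·0.5·4
= 4.0

E[P2] = 4.0 (similar calculation)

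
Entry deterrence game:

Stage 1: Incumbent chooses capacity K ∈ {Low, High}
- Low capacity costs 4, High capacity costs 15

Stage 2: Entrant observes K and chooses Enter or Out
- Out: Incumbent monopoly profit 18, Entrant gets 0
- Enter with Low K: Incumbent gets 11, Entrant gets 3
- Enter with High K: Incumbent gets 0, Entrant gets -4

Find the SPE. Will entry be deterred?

SPE: (Low, Enter|Low, Out|High); Entry not deterred. Incumbent net profit = 7, Entrant gets 3

Work:
After Low K: Entrant enters (3 > 0)
After High K: Entrant stays out (-4 < 0)
Incumbent: Low → 11−4=7, High → 18−15=3
Incumbent chooses Low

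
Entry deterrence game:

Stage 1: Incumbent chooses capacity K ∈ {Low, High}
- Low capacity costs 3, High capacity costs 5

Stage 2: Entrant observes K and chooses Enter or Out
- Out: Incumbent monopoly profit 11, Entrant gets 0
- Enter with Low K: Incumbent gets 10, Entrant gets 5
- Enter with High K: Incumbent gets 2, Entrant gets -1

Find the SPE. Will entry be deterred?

SPE: (Low, Enter|Low, Out|High); Entry not deterred. Incumbent net profit = 7, Entrant gets 5

Work:
After Low K: Entrant enters (5 > 0)
After High K: Entrant stays out (-1 < 0)
Incumbent: Low → 10−3=7, High → 11−5=6
Incumbent chooses Low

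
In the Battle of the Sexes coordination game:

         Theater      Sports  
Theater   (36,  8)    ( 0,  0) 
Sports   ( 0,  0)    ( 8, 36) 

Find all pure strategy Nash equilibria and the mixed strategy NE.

Pure NE: (Theater, Theater) and (Sports, Sports); Mixed NE: p = 0.8182, q = 0.1818

Work:
Check pure NE:
(Theater, Theater): (36, 8) - no unilateral deviation beneficial
(Sports, Sports): (8, 36) - no unilateral deviation beneficial
Mixed NE: P1 plays Theater with p = 0.8182, P2 plays Theater with q = 0.1818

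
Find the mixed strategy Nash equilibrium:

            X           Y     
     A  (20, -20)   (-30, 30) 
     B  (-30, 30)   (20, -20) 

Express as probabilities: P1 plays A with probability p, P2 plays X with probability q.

p = 0.5, q = 0.5

Work:
Find probabilities that make opponent indifferent:
P2 chooses q to make P1 indifferent between A and B
P1 chooses p to make P2 indifferent between X and Y
Mixed NE: P1 plays (A: 0.5, B: 0.5), P2 plays (X: 0.5, Y: 0.5)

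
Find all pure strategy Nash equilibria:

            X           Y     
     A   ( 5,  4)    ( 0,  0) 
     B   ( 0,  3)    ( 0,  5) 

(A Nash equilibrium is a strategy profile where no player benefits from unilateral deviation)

Nash equilibrium: (A, X), (B, Y)

Work:
Best responses:
  P1 vs X: payoffs [5, 0] → best response A (payoff 5)
  P1 vs Y: payoffs [0, 0] → best response A/B (payoff 0)
  P2 vs A: payoffs [4, 0] → best response X (payoff 4)
  P2 vs B: payoffs [3, 5] → best response Y (payoff 5)
Mutual best responses: (A,X), (B,Y) → Nash equilibria.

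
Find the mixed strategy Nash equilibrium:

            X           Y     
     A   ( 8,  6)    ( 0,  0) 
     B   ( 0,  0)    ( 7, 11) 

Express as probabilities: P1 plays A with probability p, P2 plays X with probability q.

p = 0.6471, q = 0.4667

Work:
Find probabilities that make opponent indifferent:
P2 chooses q to make P1 indifferent between A and B
P1 chooses p to make P2 indifferent between X and Y
Mixed NE: P1 plays (A: 0.6471, B: 0.3529), P2 plays (X: 0.4667, Y: 0.5333)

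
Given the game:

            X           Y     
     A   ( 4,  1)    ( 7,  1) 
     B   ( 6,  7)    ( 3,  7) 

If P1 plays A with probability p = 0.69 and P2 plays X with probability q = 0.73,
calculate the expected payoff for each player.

E[P1] = 4.9278, E[P2] = 2.86

Work:
E[P1] = p·q·π₁(A,X) + p·(1-q)·π₁(A,Y) + (1-p)·q·π₁(B,X) + (1-p)·(1-q)·π₁(B,Y)
= 0.69·0.73·4 + 0.69·0.27·7 + 0.31·0.73·6 + 0.31·0.27·3
= 4.9278

E[P2] = 2.86 (similar calculation)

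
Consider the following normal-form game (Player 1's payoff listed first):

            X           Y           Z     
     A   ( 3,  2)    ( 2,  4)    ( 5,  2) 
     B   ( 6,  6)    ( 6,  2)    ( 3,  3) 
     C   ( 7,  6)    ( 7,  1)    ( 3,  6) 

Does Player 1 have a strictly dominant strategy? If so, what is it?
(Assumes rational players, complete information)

No strictly dominant strategy exists for Player 1

Work:
A strategy strictly dominates another if it gives a strictly higher payoff against every opponent action. Compare each pair of P1's strategies column-by-column:
  A vs B: [3 vs 6, 2 vs 6, 5 vs 3] → A does not strictly dominate B (column X: 3 ≤ 6)
  A vs C: [3 vs 7, 2 vs 7, 5 vs 3] → A does not strictly dominate C (column X: 3 ≤ 7)
  B vs A: [6 vs 3, 6 vs 2, 3 vs 5] → B does not strictly dominate A (column Z: 3 ≤ 5)
  B vs C: [6 vs 7, 6 vs 7, 3 vs 3] → B does not strictly dominate C (column X: 6 ≤ 7)
  C vs A: [7 vs 3, 7 vs 2, 3 vs 5] → C does not strictly dominate A (column Z: 3 ≤ 5)
  C vs B: [7 vs 6, 7 vs 6, 3 vs 3] → C does not strictly dominate B (column Z: 3 ≤ 3)
No single strategy strictly dominates all others → no strictly dominant strategy.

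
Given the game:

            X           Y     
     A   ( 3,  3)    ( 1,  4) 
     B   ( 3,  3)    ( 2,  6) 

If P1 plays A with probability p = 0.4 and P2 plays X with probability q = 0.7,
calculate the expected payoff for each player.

E[P1] = 2.58, E[P2] = 3.66

Work:
E[P1] = p·q·π₁(A,X) + p·(1-q)·π₁(A,Y) + (1-p)·q·π₁(B,X) + (1-p)·(1-q)·π₁(B,Y)
= 0.4·0.7·3 + 0.4·0.3·1 + 0.6·0.7·3 + 0.6·0.3·2
= 2.58

E[P2] = 3.66 (similar calculation)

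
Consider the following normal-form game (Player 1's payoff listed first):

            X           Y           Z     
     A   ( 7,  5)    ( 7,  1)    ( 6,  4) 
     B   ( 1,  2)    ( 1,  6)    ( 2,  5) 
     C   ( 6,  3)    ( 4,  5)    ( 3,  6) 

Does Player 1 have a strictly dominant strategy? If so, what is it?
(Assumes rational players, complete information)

Yes, Player 1's strictly dominant strategy is A

Work:
A strategy strictly dominates another if it gives a strictly higher payoff against every opponent action. Compare each pair of P1's strategies column-by-column:
  A vs B: [7 vs 1, 7 vs 1, 6 vs 2] → A strictly dominates B
  A vs C: [7 vs 6, 7 vs 4, 6 vs 3] → A strictly dominates C
  B vs A: [1 vs 7, 1 vs 7, 2 vs 6] → B does not strictly dominate A (column X: 1 ≤ 7)
  B vs C: [1 vs 6, 1 vs 4, 2 vs 3] → B does not strictly dominate C (column X: 1 ≤ 6)
  C vs A: [6 vs 7, 4 vs 7, 3 vs 6] → C does not strictly dominate A (column X: 6 ≤ 7)
  C vs B: [6 vs 1, 4 vs 1, 3 vs 2] → C strictly dominates B
A strictly dominates every other strategy → strictly dominant.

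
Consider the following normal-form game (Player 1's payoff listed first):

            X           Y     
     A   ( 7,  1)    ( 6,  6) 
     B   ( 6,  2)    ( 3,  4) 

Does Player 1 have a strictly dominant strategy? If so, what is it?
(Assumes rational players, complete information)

Yes, Player 1's strictly dominant strategy is A

Work:
A strategy strictly dominates another if it gives a strictly higher payoff against every opponent action. Compare each pair of P1's strategies column-by-column:
  A vs B: [7 vs 6, 6 vs 3] → A strictly dominates B
  B vs A: [6 vs 7, 3 vs 6] → B does not strictly dominate A (column X: 6 ≤ 7)
A strictly dominates every other strategy → strictly dominant.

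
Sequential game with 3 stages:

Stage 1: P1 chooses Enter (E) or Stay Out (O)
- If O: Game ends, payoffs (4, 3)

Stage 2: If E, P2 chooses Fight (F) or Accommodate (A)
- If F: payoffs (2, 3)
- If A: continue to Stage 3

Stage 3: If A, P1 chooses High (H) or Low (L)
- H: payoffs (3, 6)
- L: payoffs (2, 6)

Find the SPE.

SPE: (O, A, H); Outcome (4, 3)

Work:
Stage 3: P1 chooses H (3 vs 2)
Stage 2: P2: F->3, A->6 (anticipating H). Choose A
Stage 1: P1: O->4, E->3 (anticipating A, H). Choose O
SPE path: O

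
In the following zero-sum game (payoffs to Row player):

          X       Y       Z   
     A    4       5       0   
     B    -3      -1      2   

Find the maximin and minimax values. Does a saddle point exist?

Maximin = 0, Minimax = 2, Saddle: False

Work:
Row minimums: [0, -3] → maximin = 0
Column maximums: [4, 5, 2] → minimax = 2
No saddle point (maximin ≠ minimax). Mixed strategy needed.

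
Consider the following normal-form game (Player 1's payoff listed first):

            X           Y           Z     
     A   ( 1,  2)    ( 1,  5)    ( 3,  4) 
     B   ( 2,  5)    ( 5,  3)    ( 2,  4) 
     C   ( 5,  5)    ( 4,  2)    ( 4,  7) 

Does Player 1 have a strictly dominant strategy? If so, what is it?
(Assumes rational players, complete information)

No strictly dominant strategy exists for Player 1

Work:
A strategy strictly dominates another if it gives a strictly higher payoff against every opponent action. Compare each pair of P1's strategies column-by-column:
  A vs B: [1 vs 2, 1 vs 5, 3 vs 2] → A does not strictly dominate B (column X: 1 ≤ 2)
  A vs C: [1 vs 5, 1 vs 4, 3 vs 4] → A does not strictly dominate C (column X: 1 ≤ 5)
  B vs A: [2 vs 1, 5 vs 1, 2 vs 3] → B does not strictly dominate A (column Z: 2 ≤ 3)
  B vs C: [2 vs 5, 5 vs 4, 2 vs 4] → B does not strictly dominate C (column X: 2 ≤ 5)
  C vs A: [5 vs 1, 4 vs 1, 4 vs 3] → C strictly dominates A
  C vs B: [5 vs 2, 4 vs 5, 4 vs 2] → C does not strictly dominate B (column Y: 4 ≤ 5)
No single strategy strictly dominates all others → no strictly dominant strategy.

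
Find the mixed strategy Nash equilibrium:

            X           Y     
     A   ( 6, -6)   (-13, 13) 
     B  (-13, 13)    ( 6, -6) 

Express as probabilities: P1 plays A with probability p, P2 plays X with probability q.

p = 0.5, q = 0.5

Work:
Find probabilities that make opponent indifferent:
P2 chooses q to make P1 indifferent between A and B
P1 chooses p to make P2 indifferent between X and Y
Mixed NE: P1 plays (A: 0.5, B: 0.5), P2 plays (X: 0.5, Y: 0.5)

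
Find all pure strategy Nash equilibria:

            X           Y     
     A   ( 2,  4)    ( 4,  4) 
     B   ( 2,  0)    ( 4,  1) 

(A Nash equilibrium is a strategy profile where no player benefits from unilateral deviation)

Nash equilibrium: (A, X), (A, Y), (B, Y)

Work:
Best responses:
  P1 vs X: payoffs [2, 2] → best response A/B (payoff 2)
  P1 vs Y: payoffs [4, 4] → best response A/B (payoff 4)
  P2 vs A: payoffs [4, 4] → best response X/Y (payoff 4)
  P2 vs B: payoffs [0, 1] → best response Y (payoff 1)
Mutual best responses: (A,X), (A,Y), (B,Y) → Nash equilibria.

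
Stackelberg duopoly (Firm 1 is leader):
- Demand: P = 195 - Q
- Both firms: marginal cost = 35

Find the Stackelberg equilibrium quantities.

q₁* (leader) = 80.0, q₂* (follower) = 40.0

Work:
Follower's reaction: q₂ = (a - c - q₁)/2
Leader substitutes: π₁ = q₁·(a - q₁ - (a-c-q₁)/2 - c)
FOC: q₁* = (195 - 35)/2 = 80.00
Then: q₂* = (195 - 35 - 80.0)/2 = 40.00
Leader has first-mover advantage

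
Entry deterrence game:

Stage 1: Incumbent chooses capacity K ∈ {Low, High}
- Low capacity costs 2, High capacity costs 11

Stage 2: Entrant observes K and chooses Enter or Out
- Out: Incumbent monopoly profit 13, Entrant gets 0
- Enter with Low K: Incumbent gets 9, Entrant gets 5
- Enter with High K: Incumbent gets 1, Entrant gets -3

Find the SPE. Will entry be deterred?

SPE: (Low, Enter|Low, Out|High); Entry not deterred. Incumbent net profit = 7, Entrant gets 5

Work:
After Low K: Entrant enters (5 > 0)
After High K: Entrant stays out (-3 < 0)
Incumbent: Low → 9−2=7, High → 13−11=2
Incumbent chooses Low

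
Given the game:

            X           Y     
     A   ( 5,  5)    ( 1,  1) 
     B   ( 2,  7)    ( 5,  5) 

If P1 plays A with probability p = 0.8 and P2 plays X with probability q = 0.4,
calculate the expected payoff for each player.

E[P1] = 2.84, E[P2] = 3.24

Work:
E[P1] = p·q·π₁(A,X) + p·(1-q)·π₁(A,Y) + (1-p)·q·π₁(B,X) + (1-p)·(1-q)·π₁(B,Y)
= 0.8·0.4·5 + 0.8·0.6·1 + 0.2·0.4·2 + 0.2·0.6·5
= 2.84

E[P2] = 3.24 (similar calculation)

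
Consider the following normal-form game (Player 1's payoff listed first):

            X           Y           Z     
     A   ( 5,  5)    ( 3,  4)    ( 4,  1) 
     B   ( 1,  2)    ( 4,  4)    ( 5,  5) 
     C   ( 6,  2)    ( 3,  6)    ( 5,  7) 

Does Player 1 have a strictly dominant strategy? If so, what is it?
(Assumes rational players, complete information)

No strictly dominant strategy exists for Player 1

Work:
A strategy strictly dominates another if it gives a strictly higher payoff against every opponent action. Compare each pair of P1's strategies column-by-column:
  A vs B: [5 vs 1, 3 vs 4, 4 vs 5] → A does not strictly dominate B (column Y: 3 ≤ 4)
  A vs C: [5 vs 6, 3 vs 3, 4 vs 5] → A does not strictly dominate C (column X: 5 ≤ 6)
  B vs A: [1 vs 5, 4 vs 3, 5 vs 4] → B does not strictly dominate A (column X: 1 ≤ 5)
  B vs C: [1 vs 6, 4 vs 3, 5 vs 5] → B does not strictly dominate C (column X: 1 ≤ 6)
  C vs A: [6 vs 5, 3 vs 3, 5 vs 4] → C does not strictly dominate A (column Y: 3 ≤ 3)
  C vs B: [6 vs 1, 3 vs 4, 5 vs 5] → C does not strictly dominate B (column Y: 3 ≤ 4)
No single strategy strictly dominates all others → no strictly dominant strategy.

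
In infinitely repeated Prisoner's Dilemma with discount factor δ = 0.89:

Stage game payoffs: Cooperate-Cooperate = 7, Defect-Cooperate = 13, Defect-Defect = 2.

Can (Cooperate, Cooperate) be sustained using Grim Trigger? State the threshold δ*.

δ* = 0.5455; since δ = 0.89 ≥ 0.5455, cooperation can be sustained

Work:
For Grim Trigger:
Cooperate forever: 7/(1-δ)
Defect then punished: 13 + 2·δ/(1-δ)
Need: 7/(1-δ) ≥ 13 + 2·δ/(1-δ)
Solving: δ ≥ (T-R)/(T-P) = (13-7)/(13-2) = 0.5455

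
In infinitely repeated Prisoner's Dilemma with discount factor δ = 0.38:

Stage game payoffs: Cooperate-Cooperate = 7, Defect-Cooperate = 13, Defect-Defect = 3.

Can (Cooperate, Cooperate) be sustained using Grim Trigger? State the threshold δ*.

δ* = 0.6; since δ = 0.38 < 0.6, cooperation cannot be sustained

Work:
For Grim Trigger:
Cooperate forever: 7/(1-δ)
Defect then punished: 13 + 3·δ/(1-δ)
Need: 7/(1-δ) ≥ 13 + 3·δ/(1-δ)
Solving: δ ≥ (T-R)/(T-P) = (13-7)/(13-3) = 0.6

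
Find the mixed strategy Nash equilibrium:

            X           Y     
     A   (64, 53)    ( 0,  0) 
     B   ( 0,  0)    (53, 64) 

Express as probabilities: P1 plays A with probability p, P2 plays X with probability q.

p = 0.547, q = 0.453

Work:
Find probabilities that make opponent indifferent:
P2 chooses q to make P1 indifferent between A and B
P1 chooses p to make P2 indifferent between X and Y
Mixed NE: P1 plays (A: 0.547, B: 0.453), P2 plays (X: 0.453, Y: 0.547)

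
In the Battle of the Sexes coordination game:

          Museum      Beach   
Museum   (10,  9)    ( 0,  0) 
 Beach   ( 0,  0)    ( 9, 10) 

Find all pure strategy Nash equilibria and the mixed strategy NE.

Pure NE: (Museum, Museum) and (Beach, Beach); Mixed NE: p = 0.5263, q = 0.4737

Work:
Check pure NE:
(Museum, Museum): (10, 9) - no unilateral deviation beneficial
(Beach, Beach): (9, 10) - no unilateral deviation beneficial
Mixed NE: P1 plays Museum with p = 0.5263, P2 plays Museum with q = 0.4737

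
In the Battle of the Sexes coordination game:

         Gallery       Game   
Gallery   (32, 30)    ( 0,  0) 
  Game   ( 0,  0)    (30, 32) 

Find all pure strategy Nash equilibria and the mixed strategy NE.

Pure NE: (Gallery, Gallery) and (Game, Game); Mixed NE: p = 0.5161, q = 0.4839

Work:
Check pure NE:
(Gallery, Gallery): (32, 30) - no unilateral deviation beneficial
(Game, Game): (30, 32) - no unilateral deviation beneficial
Mixed NE: P1 plays Gallery with p = 0.5161, P2 plays Gallery with q = 0.4839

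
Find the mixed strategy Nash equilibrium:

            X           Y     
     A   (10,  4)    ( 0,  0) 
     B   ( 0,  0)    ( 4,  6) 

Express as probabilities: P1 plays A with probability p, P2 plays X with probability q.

p = 0.6, q = 0.2857

Work:
Find probabilities that make opponent indifferent:
P2 chooses q to make P1 indifferent between A and B
P1 chooses p to make P2 indifferent between X and Y
Mixed NE: P1 plays (A: 0.6, B: 0.4), P2 plays (X: 0.2857, Y: 0.7143)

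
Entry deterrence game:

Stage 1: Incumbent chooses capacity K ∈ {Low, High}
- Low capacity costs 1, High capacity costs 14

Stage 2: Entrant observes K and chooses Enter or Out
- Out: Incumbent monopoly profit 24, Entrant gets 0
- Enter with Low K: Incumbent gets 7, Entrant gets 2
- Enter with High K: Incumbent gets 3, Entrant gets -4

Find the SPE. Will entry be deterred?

SPE: (High, Enter|Low, Out|High); Entry deterred. Incumbent net profit = 10

Work:
After Low K: Entrant enters (2 > 0)
After High K: Entrant stays out (-4 < 0)
Incumbent: Low → 7−1=6, High → 24−14=10
Incumbent chooses High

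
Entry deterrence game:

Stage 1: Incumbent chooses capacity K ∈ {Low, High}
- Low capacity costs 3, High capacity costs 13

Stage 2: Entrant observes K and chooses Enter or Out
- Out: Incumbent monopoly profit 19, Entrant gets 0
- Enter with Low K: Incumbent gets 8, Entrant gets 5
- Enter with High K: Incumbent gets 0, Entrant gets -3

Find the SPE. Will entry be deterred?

SPE: (High, Enter|Low, Out|High); Entry deterred. Incumbent net profit = 6

Work:
After Low K: Entrant enters (5 > 0)
After High K: Entrant stays out (-3 < 0)
Incumbent: Low → 8−3=5, High → 19−13=6
Incumbent chooses High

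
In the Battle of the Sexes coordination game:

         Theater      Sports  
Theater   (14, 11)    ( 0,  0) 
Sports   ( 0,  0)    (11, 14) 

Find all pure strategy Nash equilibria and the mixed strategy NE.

Pure NE: (Theater, Theater) and (Sports, Sports); Mixed NE: p = 0.56, q = 0.44

Work:
Check pure NE:
(Theater, Theater): (14, 11) - no unilateral deviation beneficial
(Sports, Sports): (11, 14) - no unilateral deviation beneficial
Mixed NE: P1 plays Theater with p = 0.56, P2 plays Theater with q = 0.44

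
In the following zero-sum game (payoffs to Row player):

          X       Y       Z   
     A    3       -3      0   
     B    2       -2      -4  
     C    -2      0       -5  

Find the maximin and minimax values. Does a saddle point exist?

Maximin = -3, Minimax = 0, Saddle: False

Work:
Row minimums: [-3, -4, -5] → maximin = -3
Column maximums: [3, 0, 0] → minimax = 0
No saddle point (maximin ≠ minimax). Mixed strategy needed.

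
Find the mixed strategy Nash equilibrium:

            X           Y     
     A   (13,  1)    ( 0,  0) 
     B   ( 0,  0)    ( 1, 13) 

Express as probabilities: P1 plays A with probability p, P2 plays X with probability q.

p = 0.9286, q = 0.0714

Work:
Find probabilities that make opponent indifferent:
P2 chooses q to make P1 indifferent between A and B
P1 chooses p to make P2 indifferent between X and Y
Mixed NE: P1 plays (A: 0.9286, B: 0.0714), P2 plays (X: 0.0714, Y: 0.9286)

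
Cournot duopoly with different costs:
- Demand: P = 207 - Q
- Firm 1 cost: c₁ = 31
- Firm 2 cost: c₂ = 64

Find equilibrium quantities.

q₁* = 69.67, q₂* = 36.67

Work:
Reaction: q₁ = (207 - 31 - q₂)/2
Reaction: q₂ = (207 - 64 - q₁)/2
Solve simultaneously:
q₁* = (207 - 2×31 + 64)/3 = 69.67
q₂* = (207 - 2×64 + 31)/3 = 36.67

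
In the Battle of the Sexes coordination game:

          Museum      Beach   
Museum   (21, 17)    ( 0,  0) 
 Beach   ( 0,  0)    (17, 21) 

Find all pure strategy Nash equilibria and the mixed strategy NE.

Pure NE: (Museum, Museum) and (Beach, Beach); Mixed NE: p = 0.5526, q = 0.4474

Work:
Check pure NE:
(Museum, Museum): (21, 17) - no unilateral deviation beneficial
(Beach, Beach): (17, 21) - no unilateral deviation beneficial
Mixed NE: P1 plays Museum with p = 0.5526, P2 plays Museum with q = 0.4474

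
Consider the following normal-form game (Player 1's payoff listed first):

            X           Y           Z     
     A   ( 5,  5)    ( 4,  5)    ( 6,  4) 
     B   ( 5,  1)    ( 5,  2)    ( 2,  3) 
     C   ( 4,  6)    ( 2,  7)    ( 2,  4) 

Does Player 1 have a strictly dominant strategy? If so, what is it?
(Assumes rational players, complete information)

No strictly dominant strategy exists for Player 1

Work:
A strategy strictly dominates another if it gives a strictly higher payoff against every opponent action. Compare each pair of P1's strategies column-by-column:
  A vs B: [5 vs 5, 4 vs 5, 6 vs 2] → A does not strictly dominate B (column X: 5 ≤ 5)
  A vs C: [5 vs 4, 4 vs 2, 6 vs 2] → A strictly dominates C
  B vs A: [5 vs 5, 5 vs 4, 2 vs 6] → B does not strictly dominate A (column X: 5 ≤ 5)
  B vs C: [5 vs 4, 5 vs 2, 2 vs 2] → B does not strictly dominate C (column Z: 2 ≤ 2)
  C vs A: [4 vs 5, 2 vs 4, 2 vs 6] → C does not strictly dominate A (column X: 4 ≤ 5)
  C vs B: [4 vs 5, 2 vs 5, 2 vs 2] → C does not strictly dominate B (column X: 4 ≤ 5)
No single strategy strictly dominates all others → no strictly dominant strategy.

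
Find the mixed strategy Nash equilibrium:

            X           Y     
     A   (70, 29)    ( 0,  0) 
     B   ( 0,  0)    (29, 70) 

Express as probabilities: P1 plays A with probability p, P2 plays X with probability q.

p = 0.7071, q = 0.2929

Work:
Find probabilities that make opponent indifferent:
P2 chooses q to make P1 indifferent between A and B
P1 chooses p to make P2 indifferent between X and Y
Mixed NE: P1 plays (A: 0.7071, B: 0.2929), P2 plays (X: 0.2929, Y: 0.7071)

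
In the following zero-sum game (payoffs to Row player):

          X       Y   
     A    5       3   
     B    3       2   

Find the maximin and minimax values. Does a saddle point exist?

Maximin = 3, Minimax = 3, Saddle: True

Work:
Row minimums: [3, 2] → maximin = 3
Column maximums: [5, 3] → minimax = 3
Saddle point exists! Game value = 3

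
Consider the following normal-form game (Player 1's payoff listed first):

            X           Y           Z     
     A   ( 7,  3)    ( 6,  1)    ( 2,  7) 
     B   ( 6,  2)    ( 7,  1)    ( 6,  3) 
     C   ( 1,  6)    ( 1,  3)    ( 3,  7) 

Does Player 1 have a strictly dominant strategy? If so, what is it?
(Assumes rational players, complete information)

No strictly dominant strategy exists for Player 1

Work:
A strategy strictly dominates another if it gives a strictly higher payoff against every opponent action. Compare each pair of P1's strategies column-by-column:
  A vs B: [7 vs 6, 6 vs 7, 2 vs 6] → A does not strictly dominate B (column Y: 6 ≤ 7)
  A vs C: [7 vs 1, 6 vs 1, 2 vs 3] → A does not strictly dominate C (column Z: 2 ≤ 3)
  B vs A: [6 vs 7, 7 vs 6, 6 vs 2] → B does not strictly dominate A (column X: 6 ≤ 7)
  B vs C: [6 vs 1, 7 vs 1, 6 vs 3] → B strictly dominates C
  C vs A: [1 vs 7, 1 vs 6, 3 vs 2] → C does not strictly dominate A (column X: 1 ≤ 7)
  C vs B: [1 vs 6, 1 vs 7, 3 vs 6] → C does not strictly dominate B (column X: 1 ≤ 6)
No single strategy strictly dominates all others → no strictly dominant strategy.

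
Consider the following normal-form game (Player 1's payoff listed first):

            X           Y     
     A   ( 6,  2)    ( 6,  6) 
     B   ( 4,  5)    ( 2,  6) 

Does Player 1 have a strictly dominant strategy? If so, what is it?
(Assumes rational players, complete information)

Yes, Player 1's strictly dominant strategy is A

Work:
A strategy strictly dominates another if it gives a strictly higher payoff against every opponent action. Compare each pair of P1's strategies column-by-column:
  A vs B: [6 vs 4, 6 vs 2] → A strictly dominates B
  B vs A: [4 vs 6, 2 vs 6] → B does not strictly dominate A (column X: 4 ≤ 6)
A strictly dominates every other strategy → strictly dominant.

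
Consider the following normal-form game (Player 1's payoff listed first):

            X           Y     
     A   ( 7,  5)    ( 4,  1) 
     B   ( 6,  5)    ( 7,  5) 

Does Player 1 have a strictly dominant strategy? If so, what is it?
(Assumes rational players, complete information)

No strictly dominant strategy exists for Player 1

Work:
A strategy strictly dominates another if it gives a strictly higher payoff against every opponent action. Compare each pair of P1's strategies column-by-column:
  A vs B: [7 vs 6, 4 vs 7] → A does not strictly dominate B (column Y: 4 ≤ 7)
  B vs A: [6 vs 7, 7 vs 4] → B does not strictly dominate A (column X: 6 ≤ 7)
No single strategy strictly dominates all others → no strictly dominant strategy.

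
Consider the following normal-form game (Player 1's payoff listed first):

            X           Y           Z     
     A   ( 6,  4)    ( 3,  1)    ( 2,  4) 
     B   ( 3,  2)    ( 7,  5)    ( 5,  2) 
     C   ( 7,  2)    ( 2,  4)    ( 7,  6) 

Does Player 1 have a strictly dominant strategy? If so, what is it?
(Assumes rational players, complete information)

No strictly dominant strategy exists for Player 1

Work:
A strategy strictly dominates another if it gives a strictly higher payoff against every opponent action. Compare each pair of P1's strategies column-by-column:
  A vs B: [6 vs 3, 3 vs 7, 2 vs 5] → A does not strictly dominate B (column Y: 3 ≤ 7)
  A vs C: [6 vs 7, 3 vs 2, 2 vs 7] → A does not strictly dominate C (column X: 6 ≤ 7)
  B vs A: [3 vs 6, 7 vs 3, 5 vs 2] → B does not strictly dominate A (column X: 3 ≤ 6)
  B vs C: [3 vs 7, 7 vs 2, 5 vs 7] → B does not strictly dominate C (column X: 3 ≤ 7)
  C vs A: [7 vs 6, 2 vs 3, 7 vs 2] → C does not strictly dominate A (column Y: 2 ≤ 3)
  C vs B: [7 vs 3, 2 vs 7, 7 vs 5] → C does not strictly dominate B (column Y: 2 ≤ 7)
No single strategy strictly dominates all others → no strictly dominant strategy.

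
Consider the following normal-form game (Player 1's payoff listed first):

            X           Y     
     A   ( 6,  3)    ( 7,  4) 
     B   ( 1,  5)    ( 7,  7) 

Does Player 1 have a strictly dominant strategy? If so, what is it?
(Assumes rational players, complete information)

No strictly dominant strategy exists for Player 1

Work:
A strategy strictly dominates another if it gives a strictly higher payoff against every opponent action. Compare each pair of P1's strategies column-by-column:
  A vs B: [6 vs 1, 7 vs 7] → A does not strictly dominate B (column Y: 7 ≤ 7)
  B vs A: [1 vs 6, 7 vs 7] → B does not strictly dominate A (column X: 1 ≤ 6)
No single strategy strictly dominates all others → no strictly dominant strategy.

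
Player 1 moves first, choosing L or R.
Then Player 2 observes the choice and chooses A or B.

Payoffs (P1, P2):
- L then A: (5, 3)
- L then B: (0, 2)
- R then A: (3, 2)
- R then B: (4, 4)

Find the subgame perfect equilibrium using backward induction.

P1 plays L, P2 plays A after L and B after R; Payoff (5, 3)

Work:
Backward induction:
After L: P2 chooses A → P1 gets 5
After R: P2 chooses B → P1 gets 4
P1 chooses L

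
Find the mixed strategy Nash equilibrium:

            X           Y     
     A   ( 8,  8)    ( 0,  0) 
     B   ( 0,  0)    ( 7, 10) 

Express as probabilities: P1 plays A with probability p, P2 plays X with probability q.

p = 0.5556, q = 0.4667

Work:
Find probabilities that make opponent indifferent:
P2 chooses q to make P1 indifferent between A and B
P1 chooses p to make P2 indifferent between X and Y
Mixed NE: P1 plays (A: 0.5556, B: 0.4444), P2 plays (X: 0.4667, Y: 0.5333)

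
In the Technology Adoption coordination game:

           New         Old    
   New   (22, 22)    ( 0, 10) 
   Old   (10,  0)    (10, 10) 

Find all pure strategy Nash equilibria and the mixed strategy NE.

Pure NE: (New, New) and (Old, Old); Mixed NE: p = 0.4545, q = 0.4545

Work:
Check pure NE:
(New, New): (22, 22) - no unilateral deviation beneficial
(Old, Old): (10, 10) - no unilateral deviation beneficial
Mixed NE: P1 plays New with p = 0.4545, P2 plays New with q = 0.4545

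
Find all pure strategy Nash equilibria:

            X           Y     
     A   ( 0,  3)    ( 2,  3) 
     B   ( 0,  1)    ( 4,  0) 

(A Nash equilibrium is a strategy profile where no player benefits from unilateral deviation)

Nash equilibrium: (A, X), (B, X)

Work:
Best responses:
  P1 vs X: payoffs [0, 0] → best response A/B (payoff 0)
  P1 vs Y: payoffs [2, 4] → best response B (payoff 4)
  P2 vs A: payoffs [3, 3] → best response X/Y (payoff 3)
  P2 vs B: payoffs [1, 0] → best response X (payoff 1)
Mutual best responses: (A,X), (B,X) → Nash equilibria.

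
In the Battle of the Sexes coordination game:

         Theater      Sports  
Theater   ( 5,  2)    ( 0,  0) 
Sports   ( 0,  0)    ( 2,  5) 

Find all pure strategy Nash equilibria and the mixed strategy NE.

Pure NE: (Theater, Theater) and (Sports, Sports); Mixed NE: p = 0.7143, q = 0.2857

Work:
Check pure NE:
(Theater, Theater): (5, 2) - no unilateral deviation beneficial
(Sports, Sports): (2, 5) - no unilateral deviation beneficial
Mixed NE: P1 plays Theater with p = 0.7143, P2 plays Theater with q = 0.2857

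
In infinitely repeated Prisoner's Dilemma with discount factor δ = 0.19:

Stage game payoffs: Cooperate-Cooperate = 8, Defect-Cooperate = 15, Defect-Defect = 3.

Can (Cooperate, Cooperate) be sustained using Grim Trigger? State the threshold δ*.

δ* = 0.5833; since δ = 0.19 < 0.5833, cooperation cannot be sustained

Work:
For Grim Trigger:
Cooperate forever: 8/(1-δ)
Defect then punished: 15 + 3·δ/(1-δ)
Need: 8/(1-δ) ≥ 15 + 3·δ/(1-δ)
Solving: δ ≥ (T-R)/(T-P) = (15-8)/(15-3) = 0.5833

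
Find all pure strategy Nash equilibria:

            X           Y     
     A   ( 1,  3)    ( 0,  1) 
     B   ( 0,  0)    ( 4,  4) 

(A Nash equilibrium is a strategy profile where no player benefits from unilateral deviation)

Nash equilibrium: (A, X), (B, Y)

Work:
Best responses:
  P1 vs X: payoffs [1, 0] → best response A (payoff 1)
  P1 vs Y: payoffs [0, 4] → best response B (payoff 4)
  P2 vs A: payoffs [3, 1] → best response X (payoff 3)
  P2 vs B: payoffs [0, 4] → best response Y (payoff 4)
Mutual best responses: (A,X), (B,Y) → Nash equilibria.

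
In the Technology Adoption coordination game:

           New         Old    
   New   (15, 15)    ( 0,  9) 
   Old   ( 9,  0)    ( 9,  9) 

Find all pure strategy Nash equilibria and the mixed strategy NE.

Pure NE: (New, New) and (Old, Old); Mixed NE: p = 0.6, q = 0.6

Work:
Check pure NE:
(New, New): (15, 15) - no unilateral deviation beneficial
(Old, Old): (9, 9) - no unilateral deviation beneficial
Mixed NE: P1 plays New with p = 0.6, P2 plays New with q = 0.6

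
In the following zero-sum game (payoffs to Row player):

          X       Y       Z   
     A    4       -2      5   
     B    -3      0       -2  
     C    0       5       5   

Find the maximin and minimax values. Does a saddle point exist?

Maximin = 0, Minimax = 4, Saddle: False

Work:
Row minimums: [-2, -3, 0] → maximin = 0
Column maximums: [4, 5, 5] → minimax = 4
No saddle point (maximin ≠ minimax). Mixed strategy needed.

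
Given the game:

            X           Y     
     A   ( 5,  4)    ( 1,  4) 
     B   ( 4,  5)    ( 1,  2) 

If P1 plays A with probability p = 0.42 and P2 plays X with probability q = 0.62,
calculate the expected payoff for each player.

E[P1] = 3.1204, E[P2] = 3.9188

Work:
E[P1] = p·q·π₁(A,X) + p·(1-q)·π₁(A,Y) + (1-p)·q·π₁(B,X) + (1-p)·(1-q)·π₁(B,Y)
= 0.42·0.62·5 + 0.42·0.38·1 + 0.58·0.62·4 + 0.58·0.38·1
= 3.1204

E[P2] = 3.9188 (similar calculation)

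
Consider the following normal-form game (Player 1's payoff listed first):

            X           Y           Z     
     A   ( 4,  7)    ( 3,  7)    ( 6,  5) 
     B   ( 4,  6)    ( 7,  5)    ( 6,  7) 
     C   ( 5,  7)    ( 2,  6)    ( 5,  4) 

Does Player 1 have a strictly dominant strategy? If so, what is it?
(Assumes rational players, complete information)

No strictly dominant strategy exists for Player 1

Work:
A strategy strictly dominates another if it gives a strictly higher payoff against every opponent action. Compare each pair of P1's strategies column-by-column:
  A vs B: [4 vs 4, 3 vs 7, 6 vs 6] → A does not strictly dominate B (column X: 4 ≤ 4)
  A vs C: [4 vs 5, 3 vs 2, 6 vs 5] → A does not strictly dominate C (column X: 4 ≤ 5)
  B vs A: [4 vs 4, 7 vs 3, 6 vs 6] → B does not strictly dominate A (column X: 4 ≤ 4)
  B vs C: [4 vs 5, 7 vs 2, 6 vs 5] → B does not strictly dominate C (column X: 4 ≤ 5)
  C vs A: [5 vs 4, 2 vs 3, 5 vs 6] → C does not strictly dominate A (column Y: 2 ≤ 3)
  C vs B: [5 vs 4, 2 vs 7, 5 vs 6] → C does not strictly dominate B (column Y: 2 ≤ 7)
No single strategy strictly dominates all others → no strictly dominant strategy.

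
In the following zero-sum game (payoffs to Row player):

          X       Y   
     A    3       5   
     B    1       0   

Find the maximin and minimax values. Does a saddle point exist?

Maximin = 3, Minimax = 3, Saddle: True

Work:
Row minimums: [3, 0] → maximin = 3
Column maximums: [3, 5] → minimax = 3
Saddle point exists! Game value = 3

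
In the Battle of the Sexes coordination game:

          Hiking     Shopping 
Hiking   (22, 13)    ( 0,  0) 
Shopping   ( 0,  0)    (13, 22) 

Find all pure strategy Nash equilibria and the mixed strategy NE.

Pure NE: (Hiking, Hiking) and (Shopping, Shopping); Mixed NE: p = 0.6286, q = 0.3714

Work:
Check pure NE:
(Hiking, Hiking): (22, 13) - no unilateral deviation beneficial
(Shopping, Shopping): (13, 22) - no unilateral deviation beneficial
Mixed NE: P1 plays Hiking with p = 0.6286, P2 plays Hiking with q = 0.3714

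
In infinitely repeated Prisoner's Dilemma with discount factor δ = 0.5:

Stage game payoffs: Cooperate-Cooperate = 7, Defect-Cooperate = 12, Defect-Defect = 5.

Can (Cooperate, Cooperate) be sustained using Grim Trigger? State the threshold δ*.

δ* = 0.7143; since δ = 0.5 < 0.7143, cooperation cannot be sustained

Work:
For Grim Trigger:
Cooperate forever: 7/(1-δ)
Defect then punished: 12 + 5·δ/(1-δ)
Need: 7/(1-δ) ≥ 12 + 5·δ/(1-δ)
Solving: δ ≥ (T-R)/(T-P) = (12-7)/(12-5) = 0.7143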